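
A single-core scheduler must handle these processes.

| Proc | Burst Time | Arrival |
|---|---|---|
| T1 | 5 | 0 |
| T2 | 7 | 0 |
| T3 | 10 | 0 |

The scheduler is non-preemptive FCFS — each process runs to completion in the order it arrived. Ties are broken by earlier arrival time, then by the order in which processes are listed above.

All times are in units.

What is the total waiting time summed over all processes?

Timeline: | T1 0-5 | T2 5-12 | T3 12-22 |
Completion: T1=5  T2=12  T3=22
Turnaround (C−A): T1=5  T2=12  T3=22
Waiting = turnaround − burst: T1=0, T2=5, T3=12
Total waiting = 0 + 5 + 12 = 17

17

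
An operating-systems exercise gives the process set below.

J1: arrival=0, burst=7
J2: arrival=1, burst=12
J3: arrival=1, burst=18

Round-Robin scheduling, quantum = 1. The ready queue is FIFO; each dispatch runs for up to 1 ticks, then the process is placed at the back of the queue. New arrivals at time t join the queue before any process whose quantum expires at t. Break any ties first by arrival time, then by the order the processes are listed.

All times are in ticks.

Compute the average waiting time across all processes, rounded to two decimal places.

15.67

Gantt: | J1 0-1 | J2 1-2 | J3 2-3 | J1 3-4 | J2 4-5 | J3 5-6 | J1 6-7 | J2 7-8 | J3 8-9 | J1 9-10 | J2 10-11 | J3 11-12 | J1 12-13 | J2 13-14 | J3 14-15 | J1 15-16 | J2 16-17 | J3 17-18 | J1 18-19 | J2 19-20 | J3 20-21 | J2 21-22 | J3 22-23 | J2 23-24 | J3 24-25 | J2 25-26 | J3 26-27 | J2 27-28 | J3 28-29 | J2 29-30 | J3 30-37 |
Completion: J1=19  J2=30  J3=37
Turnaround (C−A): J1=19  J2=29  J3=36
Waiting times: J1=12, J2=17, J3=18
Average waiting = (12+17+18) / 3 = 47/3 = 15.67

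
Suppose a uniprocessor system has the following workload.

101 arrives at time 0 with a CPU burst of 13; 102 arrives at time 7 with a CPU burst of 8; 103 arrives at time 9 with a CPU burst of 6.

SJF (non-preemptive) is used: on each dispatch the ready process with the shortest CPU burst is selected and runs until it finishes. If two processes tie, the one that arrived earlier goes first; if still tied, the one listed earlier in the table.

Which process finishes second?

103

Schedule: | 101 0-13 | 103 13-19 | 102 19-27 |
Completion: 101=13  102=27  103=19
Turnaround (C−A): 101=13  102=20  103=10
Finish order: 101 → 103 → 102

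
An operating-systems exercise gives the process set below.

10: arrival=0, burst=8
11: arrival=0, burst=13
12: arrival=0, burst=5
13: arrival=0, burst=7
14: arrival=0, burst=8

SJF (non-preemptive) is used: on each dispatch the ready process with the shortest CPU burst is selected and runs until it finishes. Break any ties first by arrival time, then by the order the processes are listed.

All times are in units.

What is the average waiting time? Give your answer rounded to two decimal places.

13.00

Gantt: | 12 0-5 | 13 5-12 | 10 12-20 | 14 20-28 | 11 28-41 |
Completion: 10=20  11=41  12=5  13=12  14=28
Turnaround (C−A): 10=20  11=41  12=5  13=12  14=28
Waiting times: 10=12, 11=28, 12=0, 13=5, 14=20
Average waiting = (12+28+0+5+20) / 5 = 65/5 = 13.00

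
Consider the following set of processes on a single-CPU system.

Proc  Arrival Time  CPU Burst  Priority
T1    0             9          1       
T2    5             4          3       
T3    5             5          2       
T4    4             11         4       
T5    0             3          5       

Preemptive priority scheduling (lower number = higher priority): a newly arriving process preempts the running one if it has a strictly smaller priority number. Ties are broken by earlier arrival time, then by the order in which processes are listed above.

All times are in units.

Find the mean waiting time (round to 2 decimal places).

11.20

Schedule: | T1 0-9 | T3 9-14 | T2 14-18 | T4 18-29 | T5 29-32 |
Completion: T1=9  T2=18  T3=14  T4=29  T5=32
Turnaround (C−A): T1=9  T2=13  T3=9  T4=25  T5=32
Waiting times: T1=0, T2=9, T3=4, T4=14, T5=29
Average waiting = (0+9+4+14+29) / 5 = 56/5 = 11.20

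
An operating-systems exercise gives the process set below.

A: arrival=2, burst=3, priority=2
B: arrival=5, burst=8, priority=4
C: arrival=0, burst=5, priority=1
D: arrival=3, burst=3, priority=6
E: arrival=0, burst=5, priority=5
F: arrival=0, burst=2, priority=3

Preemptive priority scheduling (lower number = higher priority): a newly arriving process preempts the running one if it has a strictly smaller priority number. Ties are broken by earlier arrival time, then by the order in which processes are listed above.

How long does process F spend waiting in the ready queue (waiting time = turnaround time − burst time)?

8

Gantt: | C 0-5 | A 5-8 | F 8-10 | B 10-18 | E 18-23 | D 23-26 |
Completion: A=8  B=18  C=5  D=26  E=23  F=10
Turnaround (C−A): A=6  B=13  C=5  D=23  E=23  F=10
Waiting(F) = turnaround − burst = 10 − 2 = 8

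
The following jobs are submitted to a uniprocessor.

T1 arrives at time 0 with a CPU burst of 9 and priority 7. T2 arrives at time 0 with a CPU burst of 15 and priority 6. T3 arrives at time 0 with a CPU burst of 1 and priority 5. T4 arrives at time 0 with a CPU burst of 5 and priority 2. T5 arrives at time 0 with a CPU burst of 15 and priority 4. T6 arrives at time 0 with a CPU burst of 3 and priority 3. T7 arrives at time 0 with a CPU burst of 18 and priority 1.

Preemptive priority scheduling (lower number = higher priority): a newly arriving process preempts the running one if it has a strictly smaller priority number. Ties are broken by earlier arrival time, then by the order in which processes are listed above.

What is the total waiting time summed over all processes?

Timeline: | T7 0-18 | T4 18-23 | T6 23-26 | T5 26-41 | T3 41-42 | T2 42-57 | T1 57-66 |
Completion: T1=66  T2=57  T3=42  T4=23  T5=41  T6=26  T7=18
Turnaround (C−A): T1=66  T2=57  T3=42  T4=23  T5=41  T6=26  T7=18
Waiting = turnaround − burst: T1=57, T2=42, T3=41, T4=18, T5=26, T6=23, T7=0
Total waiting = 57 + 42 + 41 + 18 + 26 + 23 + 0 = 207

207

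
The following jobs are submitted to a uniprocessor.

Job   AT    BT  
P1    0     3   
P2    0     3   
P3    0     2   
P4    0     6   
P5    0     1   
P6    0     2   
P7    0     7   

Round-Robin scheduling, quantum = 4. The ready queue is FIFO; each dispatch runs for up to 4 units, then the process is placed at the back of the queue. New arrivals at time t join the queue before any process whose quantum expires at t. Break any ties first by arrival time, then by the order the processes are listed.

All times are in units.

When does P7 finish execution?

24

Schedule: | P1 0-3 | P2 3-6 | P3 6-8 | P4 8-12 | P5 12-13 | P6 13-15 | P7 15-19 | P4 19-21 | P7 21-24 |
Completion: P1=3  P2=6  P3=8  P4=21  P5=13  P6=15  P7=24
Turnaround (C−A): P1=3  P2=6  P3=8  P4=21  P5=13  P6=15  P7=24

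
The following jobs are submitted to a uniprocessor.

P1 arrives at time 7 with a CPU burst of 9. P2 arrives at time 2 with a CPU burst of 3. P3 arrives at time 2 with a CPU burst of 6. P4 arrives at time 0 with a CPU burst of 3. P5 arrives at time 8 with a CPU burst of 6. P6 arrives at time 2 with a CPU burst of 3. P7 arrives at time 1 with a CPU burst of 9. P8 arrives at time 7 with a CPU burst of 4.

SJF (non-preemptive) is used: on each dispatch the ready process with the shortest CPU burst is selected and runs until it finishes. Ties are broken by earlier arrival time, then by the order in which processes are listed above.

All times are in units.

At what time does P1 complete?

Gantt: | P4 0-3 | P2 3-6 | P6 6-9 | P8 9-13 | P3 13-19 | P5 19-25 | P7 25-34 | P1 34-43 |
Completion: P1=43  P2=6  P3=19  P4=3  P5=25  P6=9  P7=34  P8=13

43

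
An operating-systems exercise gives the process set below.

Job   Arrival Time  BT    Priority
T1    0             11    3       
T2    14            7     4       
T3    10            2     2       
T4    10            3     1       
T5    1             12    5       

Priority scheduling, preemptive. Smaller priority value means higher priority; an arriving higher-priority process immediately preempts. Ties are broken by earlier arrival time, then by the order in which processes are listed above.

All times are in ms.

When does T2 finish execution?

23

Gantt: | T1 0-10 | T4 10-13 | T3 13-15 | T1 15-16 | T2 16-23 | T5 23-35 |
Completion: T1=16  T2=23  T3=15  T4=13  T5=35
Turnaround (C−A): T1=16  T2=9  T3=5  T4=3  T5=34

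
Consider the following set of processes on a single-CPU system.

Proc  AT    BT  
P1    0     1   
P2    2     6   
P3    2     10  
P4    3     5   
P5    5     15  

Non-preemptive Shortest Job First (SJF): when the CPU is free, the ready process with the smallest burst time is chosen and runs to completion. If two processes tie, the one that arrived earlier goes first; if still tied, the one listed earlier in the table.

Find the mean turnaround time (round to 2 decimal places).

14.20

Gantt: | P1 0-1 | idle 1-2 | P2 2-8 | P4 8-13 | P3 13-23 | P5 23-38 |
Completion: P1=1  P2=8  P3=23  P4=13  P5=38
Turnaround (C−A): P1=1  P2=6  P3=21  P4=10  P5=33
Turnaround times: P1=1, P2=6, P3=21, P4=10, P5=33
Average turnaround = (1+6+21+10+33) / 5 = 71/5 = 14.20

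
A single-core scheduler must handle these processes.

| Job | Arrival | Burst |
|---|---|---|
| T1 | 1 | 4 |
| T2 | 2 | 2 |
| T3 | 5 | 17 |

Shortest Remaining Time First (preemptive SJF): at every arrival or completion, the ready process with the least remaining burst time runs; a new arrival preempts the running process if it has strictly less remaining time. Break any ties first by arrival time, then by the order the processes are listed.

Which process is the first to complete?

Gantt: | idle 0-1 | T1 1-2 | T2 2-4 | T1 4-7 | T3 7-24 |
Completion: T1=7  T2=4  T3=24
Turnaround (C−A): T1=6  T2=2  T3=19
Finish order: T2 → T1 → T3

T2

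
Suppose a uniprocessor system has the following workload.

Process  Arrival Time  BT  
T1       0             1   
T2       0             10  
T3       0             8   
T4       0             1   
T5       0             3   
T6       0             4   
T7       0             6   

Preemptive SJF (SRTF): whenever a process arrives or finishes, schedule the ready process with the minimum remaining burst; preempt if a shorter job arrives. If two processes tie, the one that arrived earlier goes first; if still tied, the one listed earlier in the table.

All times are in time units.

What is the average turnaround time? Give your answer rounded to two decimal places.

12.57

Timeline: | T1 0-1 | T4 1-2 | T5 2-5 | T6 5-9 | T7 9-15 | T3 15-23 | T2 23-33 |
Completion: T1=1  T2=33  T3=23  T4=2  T5=5  T6=9  T7=15
Turnaround (C−A): T1=1  T2=33  T3=23  T4=2  T5=5  T6=9  T7=15
Turnaround times: T1=1, T2=33, T3=23, T4=2, T5=5, T6=9, T7=15
Average turnaround = (1+33+23+2+5+9+15) / 7 = 88/7 = 12.57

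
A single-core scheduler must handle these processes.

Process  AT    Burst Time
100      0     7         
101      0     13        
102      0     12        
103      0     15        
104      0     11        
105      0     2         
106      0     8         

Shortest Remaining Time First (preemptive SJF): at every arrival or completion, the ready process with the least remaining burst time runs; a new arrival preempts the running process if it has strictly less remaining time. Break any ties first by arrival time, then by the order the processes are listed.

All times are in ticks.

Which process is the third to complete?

Gantt: | 105 0-2 | 100 2-9 | 106 9-17 | 104 17-28 | 102 28-40 | 101 40-53 | 103 53-68 |
Completion: 100=9  101=53  102=40  103=68  104=28  105=2  106=17
Turnaround (C−A): 100=9  101=53  102=40  103=68  104=28  105=2  106=17
Finish order: 105 → 100 → 106 → 104 → 102 → 101 → 103

106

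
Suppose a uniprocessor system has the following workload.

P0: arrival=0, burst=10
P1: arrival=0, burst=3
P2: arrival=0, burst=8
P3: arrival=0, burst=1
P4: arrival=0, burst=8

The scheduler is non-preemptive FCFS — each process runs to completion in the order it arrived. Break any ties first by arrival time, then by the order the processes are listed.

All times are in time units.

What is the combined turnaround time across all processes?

Gantt: | P0 0-10 | P1 10-13 | P2 13-21 | P3 21-22 | P4 22-30 |
Completion: P0=10  P1=13  P2=21  P3=22  P4=30
Turnaround = completion − arrival: P0=10, P1=13, P2=21, P3=22, P4=30
Total turnaround = 10 + 13 + 21 + 22 + 30 = 96

96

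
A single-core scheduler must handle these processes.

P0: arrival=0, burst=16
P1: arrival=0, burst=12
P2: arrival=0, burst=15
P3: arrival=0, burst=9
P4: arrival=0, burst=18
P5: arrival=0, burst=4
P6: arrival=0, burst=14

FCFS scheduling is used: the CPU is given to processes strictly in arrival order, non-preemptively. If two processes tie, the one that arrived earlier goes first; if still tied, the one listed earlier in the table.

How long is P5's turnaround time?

Timeline: | P0 0-16 | P1 16-28 | P2 28-43 | P3 43-52 | P4 52-70 | P5 70-74 | P6 74-88 |
Completion: P0=16  P1=28  P2=43  P3=52  P4=70  P5=74  P6=88
Turnaround(P5) = completion − arrival = 74 − 0 = 74

74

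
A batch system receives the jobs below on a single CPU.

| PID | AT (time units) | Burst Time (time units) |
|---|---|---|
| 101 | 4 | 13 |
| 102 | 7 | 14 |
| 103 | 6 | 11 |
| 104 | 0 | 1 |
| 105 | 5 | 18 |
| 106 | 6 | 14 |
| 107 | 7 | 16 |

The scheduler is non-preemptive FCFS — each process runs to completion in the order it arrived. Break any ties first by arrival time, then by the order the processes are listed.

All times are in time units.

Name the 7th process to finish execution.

107

Timeline: | 104 0-1 | idle 1-4 | 101 4-17 | 105 17-35 | 103 35-46 | 106 46-60 | 102 60-74 | 107 74-90 |
Completion: 101=17  102=74  103=46  104=1  105=35  106=60  107=90
Finish order: 104 → 101 → 105 → 103 → 106 → 102 → 107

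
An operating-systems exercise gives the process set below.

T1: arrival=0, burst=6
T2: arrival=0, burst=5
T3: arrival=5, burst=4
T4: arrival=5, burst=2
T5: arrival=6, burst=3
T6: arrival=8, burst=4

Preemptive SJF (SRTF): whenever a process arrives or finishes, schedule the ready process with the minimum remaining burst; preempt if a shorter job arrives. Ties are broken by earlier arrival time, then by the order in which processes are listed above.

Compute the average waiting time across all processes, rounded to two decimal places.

5.00

Schedule: | T2 0-5 | T4 5-7 | T5 7-10 | T3 10-14 | T6 14-18 | T1 18-24 |
Completion: T1=24  T2=5  T3=14  T4=7  T5=10  T6=18
Turnaround (C−A): T1=24  T2=5  T3=9  T4=2  T5=4  T6=10
Waiting times: T1=18, T2=0, T3=5, T4=0, T5=1, T6=6
Average waiting = (18+0+5+0+1+6) / 6 = 30/6 = 5.00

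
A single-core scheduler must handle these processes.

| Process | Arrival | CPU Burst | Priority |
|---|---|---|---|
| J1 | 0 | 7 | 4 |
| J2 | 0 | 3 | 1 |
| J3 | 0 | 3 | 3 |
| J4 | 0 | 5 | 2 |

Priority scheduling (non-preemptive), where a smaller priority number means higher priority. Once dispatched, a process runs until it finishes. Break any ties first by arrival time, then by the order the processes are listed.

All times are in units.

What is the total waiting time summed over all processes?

Gantt: | J2 0-3 | J4 3-8 | J3 8-11 | J1 11-18 |
Completion: J1=18  J2=3  J3=11  J4=8
Turnaround (C−A): J1=18  J2=3  J3=11  J4=8
Waiting = turnaround − burst: J1=11, J2=0, J3=8, J4=3
Total waiting = 11 + 0 + 8 + 3 = 22

22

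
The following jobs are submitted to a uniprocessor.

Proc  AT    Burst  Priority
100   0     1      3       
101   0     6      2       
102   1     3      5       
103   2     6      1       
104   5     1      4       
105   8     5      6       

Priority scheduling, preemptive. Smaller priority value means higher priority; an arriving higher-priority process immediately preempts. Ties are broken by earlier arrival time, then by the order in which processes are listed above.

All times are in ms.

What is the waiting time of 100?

12

Schedule: | 101 0-2 | 103 2-8 | 101 8-12 | 100 12-13 | 104 13-14 | 102 14-17 | 105 17-22 |
Completion: 100=13  101=12  102=17  103=8  104=14  105=22
Waiting(100) = turnaround − burst = 13 − 1 = 12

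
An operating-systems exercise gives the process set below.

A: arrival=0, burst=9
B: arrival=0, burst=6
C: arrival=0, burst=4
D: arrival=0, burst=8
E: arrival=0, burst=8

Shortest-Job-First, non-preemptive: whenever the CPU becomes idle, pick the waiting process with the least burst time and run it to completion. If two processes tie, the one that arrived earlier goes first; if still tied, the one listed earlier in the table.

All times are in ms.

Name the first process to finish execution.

C

Timeline: | C 0-4 | B 4-10 | D 10-18 | E 18-26 | A 26-35 |
Completion: A=35  B=10  C=4  D=18  E=26
Finish order: C → B → D → E → A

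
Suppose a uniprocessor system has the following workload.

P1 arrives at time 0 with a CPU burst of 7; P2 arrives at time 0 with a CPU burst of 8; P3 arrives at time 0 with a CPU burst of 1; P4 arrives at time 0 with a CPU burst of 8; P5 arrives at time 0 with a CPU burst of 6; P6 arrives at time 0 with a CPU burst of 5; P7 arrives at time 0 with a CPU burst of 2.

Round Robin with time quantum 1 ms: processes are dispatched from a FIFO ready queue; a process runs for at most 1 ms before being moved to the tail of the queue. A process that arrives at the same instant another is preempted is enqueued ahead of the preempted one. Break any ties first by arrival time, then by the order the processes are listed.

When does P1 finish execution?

Gantt: | P1 0-1 | P2 1-2 | P3 2-3 | P4 3-4 | P5 4-5 | P6 5-6 | P7 6-7 | P1 7-8 | P2 8-9 | P4 9-10 | P5 10-11 | P6 11-12 | P7 12-13 | P1 13-14 | P2 14-15 | P4 15-16 | P5 16-17 | P6 17-18 | P1 18-19 | P2 19-20 | P4 20-21 | P5 21-22 | P6 22-23 | P1 23-24 | P2 24-25 | P4 25-26 | P5 26-27 | P6 27-28 | P1 28-29 | P2 29-30 | P4 30-31 | P5 31-32 | P1 32-33 | P2 33-34 | P4 34-35 | P2 35-36 | P4 36-37 |
Completion: P1=33  P2=36  P3=3  P4=37  P5=32  P6=28  P7=13
Turnaround (C−A): P1=33  P2=36  P3=3  P4=37  P5=32  P6=28  P7=13

33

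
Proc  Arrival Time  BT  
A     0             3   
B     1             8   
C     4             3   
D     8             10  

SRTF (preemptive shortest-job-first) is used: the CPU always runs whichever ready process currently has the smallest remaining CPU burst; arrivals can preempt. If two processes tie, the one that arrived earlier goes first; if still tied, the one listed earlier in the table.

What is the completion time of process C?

Timeline: | A 0-3 | B 3-4 | C 4-7 | B 7-14 | D 14-24 |
Completion: A=3  B=14  C=7  D=24
Turnaround (C−A): A=3  B=13  C=3  D=16

7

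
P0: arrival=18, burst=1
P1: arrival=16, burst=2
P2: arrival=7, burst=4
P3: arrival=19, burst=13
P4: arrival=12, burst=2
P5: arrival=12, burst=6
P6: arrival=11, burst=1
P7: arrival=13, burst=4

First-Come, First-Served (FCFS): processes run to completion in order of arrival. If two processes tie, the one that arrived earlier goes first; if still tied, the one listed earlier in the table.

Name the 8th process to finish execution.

P3

Gantt: | idle 0-7 | P2 7-11 | P6 11-12 | P4 12-14 | P5 14-20 | P7 20-24 | P1 24-26 | P0 26-27 | P3 27-40 |
Completion: P0=27  P1=26  P2=11  P3=40  P4=14  P5=20  P6=12  P7=24
Finish order: P2 → P6 → P4 → P5 → P7 → P1 → P0 → P3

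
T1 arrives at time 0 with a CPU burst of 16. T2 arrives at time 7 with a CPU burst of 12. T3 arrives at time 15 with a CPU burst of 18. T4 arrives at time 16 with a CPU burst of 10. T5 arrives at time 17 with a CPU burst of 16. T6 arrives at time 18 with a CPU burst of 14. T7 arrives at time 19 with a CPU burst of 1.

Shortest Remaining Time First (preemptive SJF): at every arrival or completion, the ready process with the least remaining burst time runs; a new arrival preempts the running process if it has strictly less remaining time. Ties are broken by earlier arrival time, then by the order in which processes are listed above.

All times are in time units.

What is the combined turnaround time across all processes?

219

Schedule: | T1 0-16 | T4 16-19 | T7 19-20 | T4 20-27 | T2 27-39 | T6 39-53 | T5 53-69 | T3 69-87 |
Completion: T1=16  T2=39  T3=87  T4=27  T5=69  T6=53  T7=20
Turnaround = completion − arrival: T1=16, T2=32, T3=72, T4=11, T5=52, T6=35, T7=1
Total turnaround = 16 + 32 + 72 + 11 + 52 + 35 + 1 = 219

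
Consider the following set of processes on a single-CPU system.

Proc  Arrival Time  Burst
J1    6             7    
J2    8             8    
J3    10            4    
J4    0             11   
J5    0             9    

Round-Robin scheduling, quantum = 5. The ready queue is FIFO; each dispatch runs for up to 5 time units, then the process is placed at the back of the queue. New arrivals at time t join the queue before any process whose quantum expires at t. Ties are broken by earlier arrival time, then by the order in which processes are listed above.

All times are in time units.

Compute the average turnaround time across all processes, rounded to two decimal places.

Timeline: | J4 0-5 | J5 5-10 | J4 10-15 | J1 15-20 | J2 20-25 | J3 25-29 | J5 29-33 | J4 33-34 | J1 34-36 | J2 36-39 |
Completion: J1=36  J2=39  J3=29  J4=34  J5=33
Turnaround (C−A): J1=30  J2=31  J3=19  J4=34  J5=33
Turnaround times: J1=30, J2=31, J3=19, J4=34, J5=33
Average turnaround = (30+31+19+34+33) / 5 = 147/5 = 29.40

29.40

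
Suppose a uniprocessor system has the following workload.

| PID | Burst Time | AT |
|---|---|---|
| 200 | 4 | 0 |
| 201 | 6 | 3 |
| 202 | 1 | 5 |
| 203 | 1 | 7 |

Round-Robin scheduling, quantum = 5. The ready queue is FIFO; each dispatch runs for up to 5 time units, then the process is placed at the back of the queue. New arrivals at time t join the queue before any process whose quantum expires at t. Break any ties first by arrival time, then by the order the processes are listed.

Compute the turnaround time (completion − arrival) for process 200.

Schedule: | 200 0-4 | 201 4-9 | 202 9-10 | 203 10-11 | 201 11-12 |
Completion: 200=4  201=12  202=10  203=11
Turnaround (C−A): 200=4  201=9  202=5  203=4
Turnaround(200) = completion − arrival = 4 − 0 = 4

4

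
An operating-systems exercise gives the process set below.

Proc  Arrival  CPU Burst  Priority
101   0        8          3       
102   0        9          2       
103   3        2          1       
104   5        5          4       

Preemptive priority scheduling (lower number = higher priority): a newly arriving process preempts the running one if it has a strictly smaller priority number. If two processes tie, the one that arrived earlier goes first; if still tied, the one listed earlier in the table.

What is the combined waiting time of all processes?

27

Timeline: | 102 0-3 | 103 3-5 | 102 5-11 | 101 11-19 | 104 19-24 |
Completion: 101=19  102=11  103=5  104=24
Turnaround (C−A): 101=19  102=11  103=2  104=19
Waiting = turnaround − burst: 101=11, 102=2, 103=0, 104=14
Total waiting = 11 + 2 + 0 + 14 = 27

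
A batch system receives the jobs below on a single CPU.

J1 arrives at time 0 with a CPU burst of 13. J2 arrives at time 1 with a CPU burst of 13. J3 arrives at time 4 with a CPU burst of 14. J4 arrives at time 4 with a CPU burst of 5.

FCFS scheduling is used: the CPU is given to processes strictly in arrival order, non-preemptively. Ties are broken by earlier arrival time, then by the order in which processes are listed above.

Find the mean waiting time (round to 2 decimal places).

17.50

Timeline: | J1 0-13 | J2 13-26 | J3 26-40 | J4 40-45 |
Completion: J1=13  J2=26  J3=40  J4=45
Turnaround (C−A): J1=13  J2=25  J3=36  J4=41
Waiting times: J1=0, J2=12, J3=22, J4=36
Average waiting = (0+12+22+36) / 4 = 70/4 = 17.50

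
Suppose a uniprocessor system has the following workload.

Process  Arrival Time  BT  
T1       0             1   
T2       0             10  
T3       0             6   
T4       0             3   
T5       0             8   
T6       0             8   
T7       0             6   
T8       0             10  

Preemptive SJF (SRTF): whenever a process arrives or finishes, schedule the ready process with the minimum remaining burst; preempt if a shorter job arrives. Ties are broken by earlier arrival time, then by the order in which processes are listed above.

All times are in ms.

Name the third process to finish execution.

T3

Schedule: | T1 0-1 | T4 1-4 | T3 4-10 | T7 10-16 | T5 16-24 | T6 24-32 | T2 32-42 | T8 42-52 |
Completion: T1=1  T2=42  T3=10  T4=4  T5=24  T6=32  T7=16  T8=52
Turnaround (C−A): T1=1  T2=42  T3=10  T4=4  T5=24  T6=32  T7=16  T8=52
Finish order: T1 → T4 → T3 → T7 → T5 → T6 → T2 → T8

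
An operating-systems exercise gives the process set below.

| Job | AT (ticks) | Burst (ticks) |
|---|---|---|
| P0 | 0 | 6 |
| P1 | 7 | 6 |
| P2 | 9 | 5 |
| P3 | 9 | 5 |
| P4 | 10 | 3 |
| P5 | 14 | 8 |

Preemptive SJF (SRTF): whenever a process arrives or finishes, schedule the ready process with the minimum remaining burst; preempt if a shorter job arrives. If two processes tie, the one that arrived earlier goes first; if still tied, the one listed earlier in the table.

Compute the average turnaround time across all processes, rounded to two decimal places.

11.17

Timeline: | P0 0-6 | idle 6-7 | P1 7-13 | P4 13-16 | P2 16-21 | P3 21-26 | P5 26-34 |
Completion: P0=6  P1=13  P2=21  P3=26  P4=16  P5=34
Turnaround times: P0=6, P1=6, P2=12, P3=17, P4=6, P5=20
Average turnaround = (6+6+12+17+6+20) / 6 = 67/6 = 11.17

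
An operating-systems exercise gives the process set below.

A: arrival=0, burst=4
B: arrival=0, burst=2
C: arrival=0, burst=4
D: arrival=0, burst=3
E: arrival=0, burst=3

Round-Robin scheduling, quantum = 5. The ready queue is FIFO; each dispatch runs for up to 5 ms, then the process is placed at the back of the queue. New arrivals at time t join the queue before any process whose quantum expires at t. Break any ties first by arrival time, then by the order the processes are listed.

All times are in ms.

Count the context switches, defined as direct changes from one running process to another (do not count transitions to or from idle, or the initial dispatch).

4

Timeline: | A 0-4 | B 4-6 | C 6-10 | D 10-13 | E 13-16 |
Completion: A=4  B=6  C=10  D=13  E=16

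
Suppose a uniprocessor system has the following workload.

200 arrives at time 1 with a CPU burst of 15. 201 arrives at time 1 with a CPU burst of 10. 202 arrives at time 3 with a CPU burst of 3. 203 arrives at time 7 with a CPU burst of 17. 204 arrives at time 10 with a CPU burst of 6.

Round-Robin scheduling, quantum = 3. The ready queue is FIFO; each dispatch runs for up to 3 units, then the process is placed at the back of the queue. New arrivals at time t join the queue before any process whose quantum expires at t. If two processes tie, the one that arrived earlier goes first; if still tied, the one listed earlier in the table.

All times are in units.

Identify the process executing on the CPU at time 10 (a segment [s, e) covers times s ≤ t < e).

Schedule: | idle 0-1 | 200 1-4 | 201 4-7 | 202 7-10 | 200 10-13 | 203 13-16 | 201 16-19 | 204 19-22 | 200 22-25 | 203 25-28 | 201 28-31 | 204 31-34 | 200 34-37 | 203 37-40 | 201 40-41 | 200 41-44 | 203 44-52 |
Completion: 200=44  201=41  202=10  203=52  204=34
Turnaround (C−A): 200=43  201=40  202=7  203=45  204=24

200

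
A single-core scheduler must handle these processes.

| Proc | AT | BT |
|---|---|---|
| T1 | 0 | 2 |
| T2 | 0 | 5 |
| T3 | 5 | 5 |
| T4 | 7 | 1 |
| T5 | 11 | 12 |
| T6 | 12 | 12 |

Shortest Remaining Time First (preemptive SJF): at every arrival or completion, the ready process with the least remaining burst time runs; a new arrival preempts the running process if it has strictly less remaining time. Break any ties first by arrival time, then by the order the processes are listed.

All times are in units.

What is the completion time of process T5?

25

Gantt: | T1 0-2 | T2 2-7 | T4 7-8 | T3 8-13 | T5 13-25 | T6 25-37 |
Completion: T1=2  T2=7  T3=13  T4=8  T5=25  T6=37
Turnaround (C−A): T1=2  T2=7  T3=8  T4=1  T5=14  T6=25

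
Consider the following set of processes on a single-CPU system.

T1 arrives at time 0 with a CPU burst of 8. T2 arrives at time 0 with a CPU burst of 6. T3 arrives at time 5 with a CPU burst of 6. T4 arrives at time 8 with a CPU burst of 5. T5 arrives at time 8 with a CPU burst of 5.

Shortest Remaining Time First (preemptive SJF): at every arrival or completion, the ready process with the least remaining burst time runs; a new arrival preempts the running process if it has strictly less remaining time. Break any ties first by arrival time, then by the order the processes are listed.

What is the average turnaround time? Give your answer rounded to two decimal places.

13.20

Timeline: | T2 0-6 | T3 6-12 | T4 12-17 | T5 17-22 | T1 22-30 |
Completion: T1=30  T2=6  T3=12  T4=17  T5=22
Turnaround times: T1=30, T2=6, T3=7, T4=9, T5=14
Average turnaround = (30+6+7+9+14) / 5 = 66/5 = 13.20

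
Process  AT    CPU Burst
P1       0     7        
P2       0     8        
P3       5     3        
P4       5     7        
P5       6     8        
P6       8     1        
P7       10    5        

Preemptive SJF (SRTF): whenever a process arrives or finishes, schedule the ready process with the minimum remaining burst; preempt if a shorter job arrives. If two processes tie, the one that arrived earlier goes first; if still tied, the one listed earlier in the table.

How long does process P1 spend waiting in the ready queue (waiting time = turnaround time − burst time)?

Timeline: | P1 0-7 | P3 7-8 | P6 8-9 | P3 9-11 | P7 11-16 | P4 16-23 | P2 23-31 | P5 31-39 |
Completion: P1=7  P2=31  P3=11  P4=23  P5=39  P6=9  P7=16
Turnaround (C−A): P1=7  P2=31  P3=6  P4=18  P5=33  P6=1  P7=6
Waiting(P1) = turnaround − burst = 7 − 7 = 0

0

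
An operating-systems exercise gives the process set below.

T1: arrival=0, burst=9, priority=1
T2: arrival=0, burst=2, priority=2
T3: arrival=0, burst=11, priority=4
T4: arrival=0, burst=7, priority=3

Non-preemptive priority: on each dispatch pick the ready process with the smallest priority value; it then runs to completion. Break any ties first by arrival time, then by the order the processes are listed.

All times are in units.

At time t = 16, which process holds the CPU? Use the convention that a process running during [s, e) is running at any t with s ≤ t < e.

Timeline: | T1 0-9 | T2 9-11 | T4 11-18 | T3 18-29 |
Completion: T1=9  T2=11  T3=29  T4=18

T4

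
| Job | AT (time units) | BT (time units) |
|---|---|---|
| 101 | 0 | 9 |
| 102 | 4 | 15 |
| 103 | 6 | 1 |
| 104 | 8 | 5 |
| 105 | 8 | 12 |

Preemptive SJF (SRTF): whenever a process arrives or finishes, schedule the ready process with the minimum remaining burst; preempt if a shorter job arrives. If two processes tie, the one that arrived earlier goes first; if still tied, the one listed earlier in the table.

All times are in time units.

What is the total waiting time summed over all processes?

Timeline: | 101 0-6 | 103 6-7 | 101 7-10 | 104 10-15 | 105 15-27 | 102 27-42 |
Completion: 101=10  102=42  103=7  104=15  105=27
Waiting = turnaround − burst: 101=1, 102=23, 103=0, 104=2, 105=7
Total waiting = 1 + 23 + 0 + 2 + 7 = 33

33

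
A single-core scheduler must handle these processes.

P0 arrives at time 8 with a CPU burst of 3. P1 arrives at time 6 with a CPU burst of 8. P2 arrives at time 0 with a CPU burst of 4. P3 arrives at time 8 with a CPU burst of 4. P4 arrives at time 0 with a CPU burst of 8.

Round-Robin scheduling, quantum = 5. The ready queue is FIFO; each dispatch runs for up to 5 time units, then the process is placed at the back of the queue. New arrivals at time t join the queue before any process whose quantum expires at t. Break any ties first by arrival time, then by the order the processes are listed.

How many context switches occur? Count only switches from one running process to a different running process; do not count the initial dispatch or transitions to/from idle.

6

Timeline: | P2 0-4 | P4 4-9 | P1 9-14 | P0 14-17 | P3 17-21 | P4 21-24 | P1 24-27 |
Completion: P0=17  P1=27  P2=4  P3=21  P4=24
Turnaround (C−A): P0=9  P1=21  P2=4  P3=13  P4=24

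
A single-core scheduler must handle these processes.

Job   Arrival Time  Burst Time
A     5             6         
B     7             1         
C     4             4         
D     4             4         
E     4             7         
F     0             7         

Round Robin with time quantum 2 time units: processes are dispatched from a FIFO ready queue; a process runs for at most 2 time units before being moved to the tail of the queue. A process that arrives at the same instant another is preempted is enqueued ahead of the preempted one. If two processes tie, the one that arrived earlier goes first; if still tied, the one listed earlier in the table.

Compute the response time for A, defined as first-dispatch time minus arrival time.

7

Timeline: | F 0-4 | C 4-6 | D 6-8 | E 8-10 | F 10-12 | A 12-14 | C 14-16 | B 16-17 | D 17-19 | E 19-21 | F 21-22 | A 22-24 | E 24-26 | A 26-28 | E 28-29 |
Completion: A=28  B=17  C=16  D=19  E=29  F=22
Turnaround (C−A): A=23  B=10  C=12  D=15  E=25  F=22
Response(A) = first start − arrival = 12 − 5 = 7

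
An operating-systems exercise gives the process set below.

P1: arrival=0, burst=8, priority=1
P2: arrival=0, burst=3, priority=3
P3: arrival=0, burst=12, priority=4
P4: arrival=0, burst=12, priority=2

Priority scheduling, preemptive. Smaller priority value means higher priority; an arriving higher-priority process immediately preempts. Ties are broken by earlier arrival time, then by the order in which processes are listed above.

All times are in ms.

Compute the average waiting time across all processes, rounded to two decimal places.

Timeline: | P1 0-8 | P4 8-20 | P2 20-23 | P3 23-35 |
Completion: P1=8  P2=23  P3=35  P4=20
Waiting times: P1=0, P2=20, P3=23, P4=8
Average waiting = (0+20+23+8) / 4 = 51/4 = 12.75

12.75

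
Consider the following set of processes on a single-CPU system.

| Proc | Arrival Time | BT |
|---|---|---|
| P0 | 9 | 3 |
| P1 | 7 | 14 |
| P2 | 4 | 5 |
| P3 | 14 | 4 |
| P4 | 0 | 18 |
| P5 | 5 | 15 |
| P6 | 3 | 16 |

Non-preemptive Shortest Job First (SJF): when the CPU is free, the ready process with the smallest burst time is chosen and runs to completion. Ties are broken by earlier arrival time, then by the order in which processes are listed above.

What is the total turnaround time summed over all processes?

230

Timeline: | P4 0-18 | P0 18-21 | P3 21-25 | P2 25-30 | P1 30-44 | P5 44-59 | P6 59-75 |
Completion: P0=21  P1=44  P2=30  P3=25  P4=18  P5=59  P6=75
Turnaround (C−A): P0=12  P1=37  P2=26  P3=11  P4=18  P5=54  P6=72
Turnaround = completion − arrival: P0=12, P1=37, P2=26, P3=11, P4=18, P5=54, P6=72
Total turnaround = 12 + 37 + 26 + 11 + 18 + 54 + 72 = 230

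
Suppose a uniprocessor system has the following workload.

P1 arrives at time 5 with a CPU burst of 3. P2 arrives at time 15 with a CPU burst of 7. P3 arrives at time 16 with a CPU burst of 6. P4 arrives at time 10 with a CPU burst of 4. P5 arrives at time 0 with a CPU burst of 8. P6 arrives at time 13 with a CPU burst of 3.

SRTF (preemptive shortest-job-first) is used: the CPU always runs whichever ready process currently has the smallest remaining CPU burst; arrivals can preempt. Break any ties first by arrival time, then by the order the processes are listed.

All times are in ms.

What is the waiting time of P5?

Schedule: | P5 0-8 | P1 8-11 | P4 11-15 | P6 15-18 | P3 18-24 | P2 24-31 |
Completion: P1=11  P2=31  P3=24  P4=15  P5=8  P6=18
Waiting(P5) = turnaround − burst = 8 − 8 = 0

0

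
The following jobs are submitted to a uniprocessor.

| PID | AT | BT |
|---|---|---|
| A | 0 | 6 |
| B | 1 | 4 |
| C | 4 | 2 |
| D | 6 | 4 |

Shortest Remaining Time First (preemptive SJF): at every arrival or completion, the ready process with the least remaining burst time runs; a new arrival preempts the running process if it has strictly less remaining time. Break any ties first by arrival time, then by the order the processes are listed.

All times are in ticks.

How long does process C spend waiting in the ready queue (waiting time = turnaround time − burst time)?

1

Gantt: | A 0-1 | B 1-5 | C 5-7 | D 7-11 | A 11-16 |
Completion: A=16  B=5  C=7  D=11
Turnaround (C−A): A=16  B=4  C=3  D=5
Waiting(C) = turnaround − burst = 3 − 2 = 1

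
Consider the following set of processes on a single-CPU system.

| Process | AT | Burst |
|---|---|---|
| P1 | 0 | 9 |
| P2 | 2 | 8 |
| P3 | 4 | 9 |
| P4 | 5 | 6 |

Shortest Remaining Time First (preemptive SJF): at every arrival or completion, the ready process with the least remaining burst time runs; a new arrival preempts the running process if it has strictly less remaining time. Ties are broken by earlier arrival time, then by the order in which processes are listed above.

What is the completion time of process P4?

Schedule: | P1 0-9 | P4 9-15 | P2 15-23 | P3 23-32 |
Completion: P1=9  P2=23  P3=32  P4=15
Turnaround (C−A): P1=9  P2=21  P3=28  P4=10

15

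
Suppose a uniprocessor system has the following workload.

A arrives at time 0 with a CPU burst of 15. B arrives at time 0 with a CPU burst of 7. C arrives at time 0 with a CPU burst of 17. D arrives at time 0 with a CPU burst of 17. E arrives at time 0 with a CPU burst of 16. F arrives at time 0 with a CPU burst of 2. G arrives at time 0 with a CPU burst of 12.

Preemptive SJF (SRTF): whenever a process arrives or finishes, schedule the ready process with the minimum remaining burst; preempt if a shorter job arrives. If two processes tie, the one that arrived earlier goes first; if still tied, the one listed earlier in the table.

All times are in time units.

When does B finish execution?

9

Timeline: | F 0-2 | B 2-9 | G 9-21 | A 21-36 | E 36-52 | C 52-69 | D 69-86 |
Completion: A=36  B=9  C=69  D=86  E=52  F=2  G=21
Turnaround (C−A): A=36  B=9  C=69  D=86  E=52  F=2  G=21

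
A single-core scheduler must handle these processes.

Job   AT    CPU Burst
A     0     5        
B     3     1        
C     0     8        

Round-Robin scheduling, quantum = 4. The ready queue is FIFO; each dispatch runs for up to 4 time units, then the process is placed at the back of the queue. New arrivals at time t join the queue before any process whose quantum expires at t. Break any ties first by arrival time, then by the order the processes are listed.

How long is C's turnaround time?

Schedule: | A 0-4 | C 4-8 | B 8-9 | A 9-10 | C 10-14 |
Completion: A=10  B=9  C=14
Turnaround (C−A): A=10  B=6  C=14
Turnaround(C) = completion − arrival = 14 − 0 = 14

14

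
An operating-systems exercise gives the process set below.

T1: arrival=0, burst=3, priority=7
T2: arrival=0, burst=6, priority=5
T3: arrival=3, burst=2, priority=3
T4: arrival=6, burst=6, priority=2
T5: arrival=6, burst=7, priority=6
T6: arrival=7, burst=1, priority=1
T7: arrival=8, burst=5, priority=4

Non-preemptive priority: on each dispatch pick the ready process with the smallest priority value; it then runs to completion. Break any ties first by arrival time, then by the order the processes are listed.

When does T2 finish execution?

6

Gantt: | T2 0-6 | T4 6-12 | T6 12-13 | T3 13-15 | T7 15-20 | T5 20-27 | T1 27-30 |
Completion: T1=30  T2=6  T3=15  T4=12  T5=27  T6=13  T7=20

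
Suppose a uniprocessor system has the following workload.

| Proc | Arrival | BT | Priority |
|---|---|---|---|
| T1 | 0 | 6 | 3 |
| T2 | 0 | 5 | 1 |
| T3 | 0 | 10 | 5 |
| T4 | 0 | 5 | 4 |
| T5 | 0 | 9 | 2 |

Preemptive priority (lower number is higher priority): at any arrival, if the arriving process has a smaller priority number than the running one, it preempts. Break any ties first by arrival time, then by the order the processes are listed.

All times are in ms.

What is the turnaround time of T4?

Schedule: | T2 0-5 | T5 5-14 | T1 14-20 | T4 20-25 | T3 25-35 |
Completion: T1=20  T2=5  T3=35  T4=25  T5=14
Turnaround (C−A): T1=20  T2=5  T3=35  T4=25  T5=14
Turnaround(T4) = completion − arrival = 25 − 0 = 25

25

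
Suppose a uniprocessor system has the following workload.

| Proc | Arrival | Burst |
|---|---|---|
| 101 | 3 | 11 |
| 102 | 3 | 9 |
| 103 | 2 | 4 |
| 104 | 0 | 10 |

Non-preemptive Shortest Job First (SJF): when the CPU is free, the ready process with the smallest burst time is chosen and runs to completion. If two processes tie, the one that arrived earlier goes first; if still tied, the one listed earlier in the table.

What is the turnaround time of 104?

10

Schedule: | 104 0-10 | 103 10-14 | 102 14-23 | 101 23-34 |
Completion: 101=34  102=23  103=14  104=10
Turnaround (C−A): 101=31  102=20  103=12  104=10
Turnaround(104) = completion − arrival = 10 − 0 = 10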